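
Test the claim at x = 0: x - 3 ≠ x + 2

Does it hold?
x = 0: LHS = 0 - 3 = -3, RHS = 0 + 2 = 2; -3 ≠ 2 — holds

The relation is satisfied at x = 0.

Answer: Yes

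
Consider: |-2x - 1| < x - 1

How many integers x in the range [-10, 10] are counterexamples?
Counterexamples in [-10, 10]: {-10, -9, -8, -7, -6, -5, -4, -3, -2, -1, 0, 1, 2, 3, 4, 5, 6, 7, 8, 9, 10}.

Counting them gives 21 values.

Answer: 21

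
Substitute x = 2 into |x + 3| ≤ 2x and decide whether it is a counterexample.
Substitute x = 2 into the relation:
x = 2: LHS = |2 + 3| = |5| = 5, RHS = 2·2 = 4; 5 ≤ 4 — FAILS

Since the claim fails at x = 2, this value is a counterexample.

Answer: Yes, x = 2 is a counterexample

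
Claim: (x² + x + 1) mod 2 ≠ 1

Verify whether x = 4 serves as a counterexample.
Substitute x = 4 into the relation:
x = 4: LHS = (4² + 4 + 1) mod 2 = 21 mod 2 = 1; 1 ≠ 1 — FAILS

Since the claim fails at x = 4, this value is a counterexample.

Answer: Yes, x = 4 is a counterexample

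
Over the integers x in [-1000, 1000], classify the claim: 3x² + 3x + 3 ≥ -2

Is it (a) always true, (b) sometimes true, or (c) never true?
Over all integers in [-1000, 1000], LHS − RHS is smallest at x = 0, where it equals 5:
x = 0: LHS = 3·0² + 3·0 + 3 = 3; 3 ≥ -2 — holds
At the ends of the range:
x = -1000: LHS = 3·(-1000)² + 3·(-1000) + 3 = 2997003; 2997003 ≥ -2 — holds
x = 1000: LHS = 3·1000² + 3·1000 + 3 = 3003003; 3003003 ≥ -2 — holds
Hence LHS − RHS is never negative, i.e. LHS ≥ RHS throughout, so the relation holds for every integer in [-1000, 1000].

No counterexample exists.

Answer: Always true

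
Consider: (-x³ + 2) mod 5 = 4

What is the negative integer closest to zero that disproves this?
Testing negative integers from -1 downward:
x = -1: LHS = (-(-1)³ + 2) mod 5 = 3 mod 5 = 3; 3 = 4 — FAILS  ← closest negative counterexample to 0

Answer: x = -1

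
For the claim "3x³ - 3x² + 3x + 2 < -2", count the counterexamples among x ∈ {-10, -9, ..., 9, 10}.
Counterexamples in [-10, 10]: {0, 1, 2, 3, 4, 5, 6, 7, 8, 9, 10}.

Counting them gives 11 values.

Answer: 11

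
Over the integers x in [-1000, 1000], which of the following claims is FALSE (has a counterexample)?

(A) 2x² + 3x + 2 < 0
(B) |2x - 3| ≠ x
(A) x = 0: LHS = 2·0² + 3·0 + 2 = 2; 2 < 0 — FAILS
(B) x = 1: LHS = |2·1 - 3| = |-1| = 1; 1 ≠ 1 — FAILS

Answer: Both A and B are false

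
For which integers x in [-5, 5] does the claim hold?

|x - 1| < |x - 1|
Over all integers in [-5, 5], LHS − RHS is smallest at x = 0, where it equals 0:
x = 0: LHS = |0 - 1| = |-1| = 1, RHS = |0 - 1| = |-1| = 1; 1 < 1 — FAILS
At the ends of the range:
x = -5: LHS = |(-5) - 1| = |-6| = 6, RHS = |(-5) - 1| = |-6| = 6; 6 < 6 — FAILS
x = 5: LHS = |5 - 1| = |4| = 4, RHS = |5 - 1| = |4| = 4; 4 < 4 — FAILS
Hence LHS − RHS is never negative, i.e. LHS ≥ RHS throughout, so the claimed relation (<) fails for every integer in [-5, 5].

Answer: None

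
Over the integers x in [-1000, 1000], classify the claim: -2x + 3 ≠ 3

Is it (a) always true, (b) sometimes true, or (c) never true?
Holds at x = 1: LHS = -2·1 + 3 = 1; 1 ≠ 3 — holds
Fails at x = 0: LHS = -2·0 + 3 = 3; 3 ≠ 3 — FAILS
It is satisfied by some integers in the range but not all.

Answer: Sometimes true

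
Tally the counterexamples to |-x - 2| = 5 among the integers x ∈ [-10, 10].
Counterexamples in [-10, 10]: {-10, -9, -8, -6, -5, -4, -3, -2, -1, 0, 1, 2, 4, 5, 6, 7, 8, 9, 10}.

Counting them gives 19 values.

Answer: 19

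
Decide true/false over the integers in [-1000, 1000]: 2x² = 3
The claim fails at x = 0:
x = 0: LHS = 2·0² = 0; 0 = 3 — FAILS

Because a single integer refutes it, the statement is false.

Answer: False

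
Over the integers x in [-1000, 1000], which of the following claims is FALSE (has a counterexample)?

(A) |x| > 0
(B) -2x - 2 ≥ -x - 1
(A) x = 0: LHS = |0| = 0; 0 > 0 — FAILS
(B) x = 0: LHS = -2·0 - 2 = -2, RHS = -0 - 1 = -1; -2 ≥ -1 — FAILS

Answer: Both A and B are false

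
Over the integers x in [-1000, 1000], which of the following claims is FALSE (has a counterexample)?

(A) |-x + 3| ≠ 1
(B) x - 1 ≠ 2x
(A) x = 2: LHS = |-2 + 3| = |1| = 1; 1 ≠ 1 — FAILS
(B) x = -1: LHS = (-1) - 1 = -2, RHS = 2·(-1) = -2; -2 ≠ -2 — FAILS

Answer: Both A and B are false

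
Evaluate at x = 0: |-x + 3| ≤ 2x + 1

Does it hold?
x = 0: LHS = |-0 + 3| = |3| = 3, RHS = 2·0 + 1 = 1; 3 ≤ 1 — FAILS

The relation fails at x = 0, so x = 0 is a counterexample.

Answer: No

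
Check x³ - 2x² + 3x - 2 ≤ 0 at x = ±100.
x = 100: LHS = 100³ - 2·100² + 3·100 - 2 = 980298; 980298 ≤ 0 — FAILS
x = -100: LHS = (-100)³ - 2·(-100)² + 3·(-100) - 2 = -1020302; -1020302 ≤ 0 — holds

Answer: Partially: fails for x = 100, holds for x = -100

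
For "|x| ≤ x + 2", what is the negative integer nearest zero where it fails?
Testing negative integers from -1 downward:
x = -1: LHS = |-1| = 1, RHS = (-1) + 2 = 1; 1 ≤ 1 — holds
x = -2: LHS = |-2| = 2, RHS = (-2) + 2 = 0; 2 ≤ 0 — FAILS  ← closest negative counterexample to 0

Answer: x = -2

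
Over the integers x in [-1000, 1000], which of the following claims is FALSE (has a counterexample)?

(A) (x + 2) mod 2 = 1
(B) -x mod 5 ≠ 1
(A) x = 0: LHS = (0 + 2) mod 2 = 2 mod 2 = 0; 0 = 1 — FAILS
(B) x = -1: LHS = (-(-1)) mod 5 = 1 mod 5 = 1; 1 ≠ 1 — FAILS

Answer: Both A and B are false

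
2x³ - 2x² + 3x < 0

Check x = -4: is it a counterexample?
Substitute x = -4 into the relation:
x = -4: LHS = 2·(-4)³ - 2·(-4)² + 3·(-4) = -172; -172 < 0 — holds

The claim holds here, so x = -4 is not a counterexample. (A counterexample exists elsewhere, e.g. x = 0.)

Answer: No, x = -4 is not a counterexample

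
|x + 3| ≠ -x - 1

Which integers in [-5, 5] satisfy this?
Holds for: {-5, -4, -3, -1, 0, 1, 2, 3, 4, 5}
Fails for: {-2}

Answer: {-5, -4, -3, -1, 0, 1, 2, 3, 4, 5}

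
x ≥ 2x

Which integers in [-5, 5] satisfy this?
Holds for: {-5, -4, -3, -2, -1, 0}
Fails for: {1, 2, 3, 4, 5}

Answer: {-5, -4, -3, -2, -1, 0}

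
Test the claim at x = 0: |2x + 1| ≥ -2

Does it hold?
x = 0: LHS = |2·0 + 1| = |1| = 1; 1 ≥ -2 — holds

The relation is satisfied at x = 0.

Answer: Yes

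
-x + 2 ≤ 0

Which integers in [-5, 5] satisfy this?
Holds for: {2, 3, 4, 5}
Fails for: {-5, -4, -3, -2, -1, 0, 1}

Answer: {2, 3, 4, 5}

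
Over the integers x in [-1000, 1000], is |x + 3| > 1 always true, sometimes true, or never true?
Holds at x = 0: LHS = |0 + 3| = |3| = 3; 3 > 1 — holds
Fails at x = -2: LHS = |(-2) + 3| = |1| = 1; 1 > 1 — FAILS
It is satisfied by some integers in the range but not all.

Answer: Sometimes true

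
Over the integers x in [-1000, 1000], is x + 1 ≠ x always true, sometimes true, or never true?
Over all integers in [-1000, 1000], LHS − RHS is always positive; it is smallest at x = 0, where it equals 1:
x = 0: LHS = 0 + 1 = 1; 1 ≠ 0 — holds
At the ends of the range:
x = -1000: LHS = (-1000) + 1 = -999; -999 ≠ -1000 — holds
x = 1000: LHS = 1000 + 1 = 1001; 1001 ≠ 1000 — holds
Hence LHS − RHS is never 0, i.e. the two sides are never equal, so the relation holds for every integer in [-1000, 1000].

No counterexample exists.

Answer: Always true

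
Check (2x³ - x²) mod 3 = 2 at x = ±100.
x = 100: LHS = (2·100³ - 100²) mod 3 = 1990000 mod 3 = 1; 1 = 2 — FAILS
x = -100: LHS = (2·(-100)³ - (-100)²) mod 3 = (-2010000) mod 3 = 0; 0 = 2 — FAILS

Answer: No, fails for both x = 100 and x = -100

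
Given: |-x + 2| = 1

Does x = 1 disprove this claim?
Substitute x = 1 into the relation:
x = 1: LHS = |-1 + 2| = |1| = 1; 1 = 1 — holds

The claim holds here, so x = 1 is not a counterexample. (A counterexample exists elsewhere, e.g. x = 0.)

Answer: No, x = 1 is not a counterexample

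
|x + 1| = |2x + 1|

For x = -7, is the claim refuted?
Substitute x = -7 into the relation:
x = -7: LHS = |(-7) + 1| = |-6| = 6, RHS = |2·(-7) + 1| = |-13| = 13; 6 = 13 — FAILS

Since the claim fails at x = -7, this value is a counterexample.

Answer: Yes, x = -7 is a counterexample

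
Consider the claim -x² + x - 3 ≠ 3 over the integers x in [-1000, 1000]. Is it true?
Over all integers in [-1000, 1000], LHS − RHS is always negative; it is closest to 0 at x = 0, where it equals -6:
x = 0: LHS = -0² + 0 - 3 = -3; -3 ≠ 3 — holds
At the ends of the range:
x = -1000: LHS = -(-1000)² + (-1000) - 3 = -1001003; -1001003 ≠ 3 — holds
x = 1000: LHS = -1000² + 1000 - 3 = -999003; -999003 ≠ 3 — holds
Hence LHS − RHS is never 0, i.e. the two sides are never equal, so the relation holds for every integer in [-1000, 1000].

No counterexample exists.

Answer: True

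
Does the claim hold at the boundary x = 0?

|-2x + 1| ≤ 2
x = 0: LHS = |-2·0 + 1| = |1| = 1; 1 ≤ 2 — holds

The relation is satisfied at x = 0.

Answer: Yes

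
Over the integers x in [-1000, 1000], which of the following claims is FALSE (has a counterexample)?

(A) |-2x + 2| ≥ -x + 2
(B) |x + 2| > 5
(A) x = 1: LHS = |-2·1 + 2| = |0| = 0, RHS = -1 + 2 = 1; 0 ≥ 1 — FAILS
(B) x = 0: LHS = |0 + 2| = |2| = 2; 2 > 5 — FAILS

Answer: Both A and B are false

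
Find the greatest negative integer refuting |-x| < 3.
Testing negative integers from -1 downward:
x = -1: LHS = |-(-1)| = |1| = 1; 1 < 3 — holds
x = -2: LHS = |-(-2)| = |2| = 2; 2 < 3 — holds
x = -3: LHS = |-(-3)| = |3| = 3; 3 < 3 — FAILS  ← closest negative counterexample to 0

Answer: x = -3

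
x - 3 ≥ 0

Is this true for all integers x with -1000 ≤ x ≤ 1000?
The claim fails at x = 0:
x = 0: LHS = 0 - 3 = -3; -3 ≥ 0 — FAILS

Because a single integer refutes it, the statement is false.

Answer: False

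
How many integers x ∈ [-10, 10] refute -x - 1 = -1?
Counterexamples in [-10, 10]: {-10, -9, -8, -7, -6, -5, -4, -3, -2, -1, 1, 2, 3, 4, 5, 6, 7, 8, 9, 10}.

Counting them gives 20 values.

Answer: 20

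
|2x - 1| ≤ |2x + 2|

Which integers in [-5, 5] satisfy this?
Holds for: {0, 1, 2, 3, 4, 5}
Fails for: {-5, -4, -3, -2, -1}

Answer: {0, 1, 2, 3, 4, 5}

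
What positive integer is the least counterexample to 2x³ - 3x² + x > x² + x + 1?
Testing positive integers:
x = 1: LHS = 2·1³ - 3·1² + 1 = 0, RHS = 1² + 1 + 1 = 3; 0 > 3 — FAILS  ← smallest positive counterexample

Answer: x = 1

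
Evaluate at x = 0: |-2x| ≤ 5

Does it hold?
x = 0: LHS = |-2·0| = |0| = 0; 0 ≤ 5 — holds

The relation is satisfied at x = 0.

Answer: Yes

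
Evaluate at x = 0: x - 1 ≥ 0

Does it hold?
x = 0: LHS = 0 - 1 = -1; -1 ≥ 0 — FAILS

The relation fails at x = 0, so x = 0 is a counterexample.

Answer: No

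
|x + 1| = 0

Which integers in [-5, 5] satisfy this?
Holds for: {-1}
Fails for: {-5, -4, -3, -2, 0, 1, 2, 3, 4, 5}

Answer: {-1}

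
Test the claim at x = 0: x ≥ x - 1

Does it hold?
x = 0: RHS = 0 - 1 = -1; 0 ≥ -1 — holds

The relation is satisfied at x = 0.

Answer: Yes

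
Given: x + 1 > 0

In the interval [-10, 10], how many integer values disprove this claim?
Counterexamples in [-10, 10]: {-10, -9, -8, -7, -6, -5, -4, -3, -2, -1}.

Counting them gives 10 values.

Answer: 10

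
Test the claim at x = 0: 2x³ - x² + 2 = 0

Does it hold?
x = 0: LHS = 2·0³ - 0² + 2 = 2; 2 = 0 — FAILS

The relation fails at x = 0, so x = 0 is a counterexample.

Answer: No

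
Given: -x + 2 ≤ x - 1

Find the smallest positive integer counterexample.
Testing positive integers:
x = 1: LHS = -1 + 2 = 1, RHS = 1 - 1 = 0; 1 ≤ 0 — FAILS  ← smallest positive counterexample

Answer: x = 1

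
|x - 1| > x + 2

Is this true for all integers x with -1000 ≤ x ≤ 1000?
The claim fails at x = 0:
x = 0: LHS = |0 - 1| = |-1| = 1, RHS = 0 + 2 = 2; 1 > 2 — FAILS

Because a single integer refutes it, the statement is false.

Answer: False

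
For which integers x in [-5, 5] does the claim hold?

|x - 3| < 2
Holds for: {2, 3, 4}
Fails for: {-5, -4, -3, -2, -1, 0, 1, 5}

Answer: {2, 3, 4}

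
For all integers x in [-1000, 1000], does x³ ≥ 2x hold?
The claim fails at x = 1:
x = 1: LHS = 1³ = 1, RHS = 2·1 = 2; 1 ≥ 2 — FAILS

Because a single integer refutes it, the statement is false.

Answer: False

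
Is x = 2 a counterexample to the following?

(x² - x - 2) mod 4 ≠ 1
Substitute x = 2 into the relation:
x = 2: LHS = (2² - 2 - 2) mod 4 = 0 mod 4 = 0; 0 ≠ 1 — holds

The relation holds at x = 2, so it is not a counterexample.

Answer: No, x = 2 is not a counterexample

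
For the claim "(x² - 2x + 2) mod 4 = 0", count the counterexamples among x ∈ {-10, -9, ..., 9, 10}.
Counterexamples in [-10, 10]: {-10, -9, -8, -7, -6, -5, -4, -3, -2, -1, 0, 1, 2, 3, 4, 5, 6, 7, 8, 9, 10}.

Counting them gives 21 values.

Answer: 21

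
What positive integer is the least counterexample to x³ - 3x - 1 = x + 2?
Testing positive integers:
x = 1: LHS = 1³ - 3·1 - 1 = -3, RHS = 1 + 2 = 3; -3 = 3 — FAILS  ← smallest positive counterexample

Answer: x = 1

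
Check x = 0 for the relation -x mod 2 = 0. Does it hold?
x = 0: LHS = (-0) mod 2 = 0 mod 2 = 0; 0 = 0 — holds

The relation is satisfied at x = 0.

Answer: Yes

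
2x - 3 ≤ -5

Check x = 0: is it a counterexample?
Substitute x = 0 into the relation:
x = 0: LHS = 2·0 - 3 = -3; -3 ≤ -5 — FAILS

Since the claim fails at x = 0, this value is a counterexample.

Answer: Yes, x = 0 is a counterexample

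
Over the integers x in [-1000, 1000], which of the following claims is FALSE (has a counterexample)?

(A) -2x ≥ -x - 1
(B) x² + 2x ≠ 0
(A) x = 2: LHS = -2·2 = -4, RHS = -2 - 1 = -3; -4 ≥ -3 — FAILS
(B) x = 0: LHS = 0² + 2·0 = 0; 0 ≠ 0 — FAILS

Answer: Both A and B are false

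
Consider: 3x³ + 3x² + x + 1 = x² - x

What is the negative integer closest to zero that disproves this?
Testing negative integers from -1 downward:
x = -1: LHS = 3·(-1)³ + 3·(-1)² + (-1) + 1 = 0, RHS = (-1)² - (-1) = 2; 0 = 2 — FAILS  ← closest negative counterexample to 0

Answer: x = -1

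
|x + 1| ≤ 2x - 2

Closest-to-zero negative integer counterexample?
Testing negative integers from -1 downward:
x = -1: LHS = |(-1) + 1| = |0| = 0, RHS = 2·(-1) - 2 = -4; 0 ≤ -4 — FAILS  ← closest negative counterexample to 0

Answer: x = -1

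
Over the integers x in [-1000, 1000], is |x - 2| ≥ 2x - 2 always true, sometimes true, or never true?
Holds at x = 0: LHS = |0 - 2| = |-2| = 2, RHS = 2·0 - 2 = -2; 2 ≥ -2 — holds
Fails at x = 2: LHS = |2 - 2| = |0| = 0, RHS = 2·2 - 2 = 2; 0 ≥ 2 — FAILS
It is satisfied by some integers in the range but not all.

Answer: Sometimes true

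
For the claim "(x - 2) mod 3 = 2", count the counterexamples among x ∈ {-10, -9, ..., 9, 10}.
Counterexamples in [-10, 10]: {-10, -9, -7, -6, -4, -3, -1, 0, 2, 3, 5, 6, 8, 9}.

Counting them gives 14 values.

Answer: 14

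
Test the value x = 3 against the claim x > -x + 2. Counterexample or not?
Substitute x = 3 into the relation:
x = 3: RHS = -3 + 2 = -1; 3 > -1 — holds

The claim holds here, so x = 3 is not a counterexample. (A counterexample exists elsewhere, e.g. x = 0.)

Answer: No, x = 3 is not a counterexample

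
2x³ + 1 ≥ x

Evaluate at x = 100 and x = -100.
x = 100: LHS = 2·100³ + 1 = 2000001; 2000001 ≥ 100 — holds
x = -100: LHS = 2·(-100)³ + 1 = -1999999; -1999999 ≥ -100 — FAILS

Answer: Partially: holds for x = 100, fails for x = -100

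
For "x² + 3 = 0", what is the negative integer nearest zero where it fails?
Testing negative integers from -1 downward:
x = -1: LHS = (-1)² + 3 = 4; 4 = 0 — FAILS  ← closest negative counterexample to 0

Answer: x = -1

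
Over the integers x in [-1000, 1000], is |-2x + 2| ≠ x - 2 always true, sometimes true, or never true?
Over all integers in [-1000, 1000], LHS − RHS is always positive; it is smallest at x = 1, where it equals 1:
x = 1: LHS = |-2·1 + 2| = |0| = 0, RHS = 1 - 2 = -1; 0 ≠ -1 — holds
At the ends of the range:
x = -1000: LHS = |-2·(-1000) + 2| = |2002| = 2002, RHS = (-1000) - 2 = -1002; 2002 ≠ -1002 — holds
x = 1000: LHS = |-2·1000 + 2| = |-1998| = 1998, RHS = 1000 - 2 = 998; 1998 ≠ 998 — holds
Hence LHS − RHS is never 0, i.e. the two sides are never equal, so the relation holds for every integer in [-1000, 1000].

No counterexample exists.

Answer: Always true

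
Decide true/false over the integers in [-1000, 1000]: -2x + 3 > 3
The claim fails at x = 0:
x = 0: LHS = -2·0 + 3 = 3; 3 > 3 — FAILS

Because a single integer refutes it, the statement is false.

Answer: False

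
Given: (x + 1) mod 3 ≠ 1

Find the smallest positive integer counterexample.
Testing positive integers:
x = 1: LHS = (1 + 1) mod 3 = 2 mod 3 = 2; 2 ≠ 1 — holds
x = 2: LHS = (2 + 1) mod 3 = 3 mod 3 = 0; 0 ≠ 1 — holds
x = 3: LHS = (3 + 1) mod 3 = 4 mod 3 = 1; 1 ≠ 1 — FAILS  ← smallest positive counterexample

Answer: x = 3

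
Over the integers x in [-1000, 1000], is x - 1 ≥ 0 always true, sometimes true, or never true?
Holds at x = 1: LHS = 1 - 1 = 0; 0 ≥ 0 — holds
Fails at x = 0: LHS = 0 - 1 = -1; -1 ≥ 0 — FAILS
It is satisfied by some integers in the range but not all.

Answer: Sometimes true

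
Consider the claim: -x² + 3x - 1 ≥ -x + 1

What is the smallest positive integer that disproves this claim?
Testing positive integers:
x = 1: LHS = -1² + 3·1 - 1 = 1, RHS = -1 + 1 = 0; 1 ≥ 0 — holds
x = 2: LHS = -2² + 3·2 - 1 = 1, RHS = -2 + 1 = -1; 1 ≥ -1 — holds
x = 3: LHS = -3² + 3·3 - 1 = -1, RHS = -3 + 1 = -2; -1 ≥ -2 — holds
x = 4: LHS = -4² + 3·4 - 1 = -5, RHS = -4 + 1 = -3; -5 ≥ -3 — FAILS  ← smallest positive counterexample

Answer: x = 4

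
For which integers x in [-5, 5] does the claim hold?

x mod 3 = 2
Holds for: {-4, -1, 2, 5}
Fails for: {-5, -3, -2, 0, 1, 3, 4}

Answer: {-4, -1, 2, 5}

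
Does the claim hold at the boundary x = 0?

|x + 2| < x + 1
x = 0: LHS = |0 + 2| = |2| = 2, RHS = 0 + 1 = 1; 2 < 1 — FAILS

The relation fails at x = 0, so x = 0 is a counterexample.

Answer: No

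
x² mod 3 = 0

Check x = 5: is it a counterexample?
Substitute x = 5 into the relation:
x = 5: LHS = (5²) mod 3 = 25 mod 3 = 1; 1 = 0 — FAILS

Since the claim fails at x = 5, this value is a counterexample.

Answer: Yes, x = 5 is a counterexample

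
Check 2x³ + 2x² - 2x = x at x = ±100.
x = 100: LHS = 2·100³ + 2·100² - 2·100 = 2019800; 2019800 = 100 — FAILS
x = -100: LHS = 2·(-100)³ + 2·(-100)² - 2·(-100) = -1979800; -1979800 = -100 — FAILS

Answer: No, fails for both x = 100 and x = -100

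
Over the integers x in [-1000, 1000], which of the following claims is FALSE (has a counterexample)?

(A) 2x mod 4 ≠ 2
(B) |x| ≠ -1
(A) x = 1: LHS = (2·1) mod 4 = 2 mod 4 = 2; 2 ≠ 2 — FAILS

(B) An absolute value is never negative, so the left side is ≥ 0 for every x, while the right side is -1. Tightest case in [-1000, 1000] is x = 0:
x = 0: LHS = |0| = 0; 0 ≠ -1 — holds
Hence LHS − RHS is never 0, i.e. the two sides are never equal, so the relation holds for every integer in [-1000, 1000].

Only (A) has a counterexample.

Answer: A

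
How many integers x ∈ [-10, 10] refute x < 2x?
Counterexamples in [-10, 10]: {-10, -9, -8, -7, -6, -5, -4, -3, -2, -1, 0}.

Counting them gives 11 values.

Answer: 11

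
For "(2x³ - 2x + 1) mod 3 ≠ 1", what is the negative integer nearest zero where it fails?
Testing negative integers from -1 downward:
x = -1: LHS = (2·(-1)³ - 2·(-1) + 1) mod 3 = 1 mod 3 = 1; 1 ≠ 1 — FAILS  ← closest negative counterexample to 0

Answer: x = -1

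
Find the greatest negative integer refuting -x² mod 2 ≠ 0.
Testing negative integers from -1 downward:
x = -1: LHS = (-(-1)²) mod 2 = (-1) mod 2 = 1; 1 ≠ 0 — holds
x = -2: LHS = (-(-2)²) mod 2 = (-4) mod 2 = 0; 0 ≠ 0 — FAILS  ← closest negative counterexample to 0

Answer: x = -2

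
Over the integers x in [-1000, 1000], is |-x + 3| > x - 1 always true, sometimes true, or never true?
Holds at x = 0: LHS = |-0 + 3| = |3| = 3, RHS = 0 - 1 = -1; 3 > -1 — holds
Fails at x = 2: LHS = |-2 + 3| = |1| = 1, RHS = 2 - 1 = 1; 1 > 1 — FAILS
It is satisfied by some integers in the range but not all.

Answer: Sometimes true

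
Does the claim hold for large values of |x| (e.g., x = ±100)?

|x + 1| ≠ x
x = 100: LHS = |100 + 1| = |101| = 101; 101 ≠ 100 — holds
x = -100: LHS = |(-100) + 1| = |-99| = 99; 99 ≠ -100 — holds

Answer: Yes, holds for both x = 100 and x = -100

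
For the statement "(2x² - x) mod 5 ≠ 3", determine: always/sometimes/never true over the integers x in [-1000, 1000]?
Holds at x = 0: LHS = (2·0² - 0) mod 5 = 0 mod 5 = 0; 0 ≠ 3 — holds
Fails at x = -1: LHS = (2·(-1)² - (-1)) mod 5 = 3 mod 5 = 3; 3 ≠ 3 — FAILS
It is satisfied by some integers in the range but not all.

Answer: Sometimes true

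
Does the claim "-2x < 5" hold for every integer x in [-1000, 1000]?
The claim fails at x = -3:
x = -3: LHS = -2·(-3) = 6; 6 < 5 — FAILS

Because a single integer refutes it, the statement is false.

Answer: False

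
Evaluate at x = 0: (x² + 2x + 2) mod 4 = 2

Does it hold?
x = 0: LHS = (0² + 2·0 + 2) mod 4 = 2 mod 4 = 2; 2 = 2 — holds

The relation is satisfied at x = 0.

Answer: Yes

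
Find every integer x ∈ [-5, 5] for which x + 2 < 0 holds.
Holds for: {-5, -4, -3}
Fails for: {-2, -1, 0, 1, 2, 3, 4, 5}

Answer: {-5, -4, -3}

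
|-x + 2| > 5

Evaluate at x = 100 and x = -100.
x = 100: LHS = |-100 + 2| = |-98| = 98; 98 > 5 — holds
x = -100: LHS = |-(-100) + 2| = |102| = 102; 102 > 5 — holds

Answer: Yes, holds for both x = 100 and x = -100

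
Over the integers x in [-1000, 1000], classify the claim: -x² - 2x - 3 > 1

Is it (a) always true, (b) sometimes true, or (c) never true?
Over all integers in [-1000, 1000], LHS − RHS is largest at x = -1, where it equals -3:
x = -1: LHS = -(-1)² - 2·(-1) - 3 = -2; -2 > 1 — FAILS
At the ends of the range:
x = -1000: LHS = -(-1000)² - 2·(-1000) - 3 = -998003; -998003 > 1 — FAILS
x = 1000: LHS = -1000² - 2·1000 - 3 = -1002003; -1002003 > 1 — FAILS
Hence LHS − RHS is never positive, i.e. LHS ≤ RHS throughout, so the claimed relation (>) fails for every integer in [-1000, 1000].

No integer in the range satisfies it.

Answer: Never true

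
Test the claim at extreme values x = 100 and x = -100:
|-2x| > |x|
x = 100: LHS = |-2·100| = |-200| = 200, RHS = |100| = 100; 200 > 100 — holds
x = -100: LHS = |-2·(-100)| = |200| = 200, RHS = |-100| = 100; 200 > 100 — holds

Answer: Yes, holds for both x = 100 and x = -100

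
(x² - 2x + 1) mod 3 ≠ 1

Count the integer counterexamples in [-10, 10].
Counterexamples in [-10, 10]: {-10, -9, -7, -6, -4, -3, -1, 0, 2, 3, 5, 6, 8, 9}.

Counting them gives 14 values.

Answer: 14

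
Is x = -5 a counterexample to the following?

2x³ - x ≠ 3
Substitute x = -5 into the relation:
x = -5: LHS = 2·(-5)³ - (-5) = -245; -245 ≠ 3 — holds

The relation holds at x = -5, so it is not a counterexample.

Answer: No, x = -5 is not a counterexample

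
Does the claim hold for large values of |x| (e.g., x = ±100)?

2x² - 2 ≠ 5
x = 100: LHS = 2·100² - 2 = 19998; 19998 ≠ 5 — holds
x = -100: LHS = 2·(-100)² - 2 = 19998; 19998 ≠ 5 — holds

Answer: Yes, holds for both x = 100 and x = -100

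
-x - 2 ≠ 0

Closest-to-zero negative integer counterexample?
Testing negative integers from -1 downward:
x = -1: LHS = -(-1) - 2 = -1; -1 ≠ 0 — holds
x = -2: LHS = -(-2) - 2 = 0; 0 ≠ 0 — FAILS  ← closest negative counterexample to 0

Answer: x = -2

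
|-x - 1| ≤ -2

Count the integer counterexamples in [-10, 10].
Counterexamples in [-10, 10]: {-10, -9, -8, -7, -6, -5, -4, -3, -2, -1, 0, 1, 2, 3, 4, 5, 6, 7, 8, 9, 10}.

Counting them gives 21 values.

Answer: 21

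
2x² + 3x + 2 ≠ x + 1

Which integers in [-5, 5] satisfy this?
Over all integers in [-5, 5], LHS − RHS is always positive; it is smallest at x = 0, where it equals 1:
x = 0: LHS = 2·0² + 3·0 + 2 = 2, RHS = 0 + 1 = 1; 2 ≠ 1 — holds
At the ends of the range:
x = -5: LHS = 2·(-5)² + 3·(-5) + 2 = 37, RHS = (-5) + 1 = -4; 37 ≠ -4 — holds
x = 5: LHS = 2·5² + 3·5 + 2 = 67, RHS = 5 + 1 = 6; 67 ≠ 6 — holds
Hence LHS − RHS is never 0, i.e. the two sides are never equal, so the relation holds for every integer in [-5, 5].

Answer: All integers in [-5, 5]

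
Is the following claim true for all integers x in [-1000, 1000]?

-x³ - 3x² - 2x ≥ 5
The claim fails at x = 0:
x = 0: LHS = -0³ - 3·0² - 2·0 = 0; 0 ≥ 5 — FAILS

Because a single integer refutes it, the statement is false.

Answer: False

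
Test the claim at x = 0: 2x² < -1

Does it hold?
x = 0: LHS = 2·0² = 0; 0 < -1 — FAILS

The relation fails at x = 0, so x = 0 is a counterexample.

Answer: No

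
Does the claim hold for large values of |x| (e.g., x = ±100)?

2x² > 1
x = 100: LHS = 2·100² = 20000; 20000 > 1 — holds
x = -100: LHS = 2·(-100)² = 20000; 20000 > 1 — holds

Answer: Yes, holds for both x = 100 and x = -100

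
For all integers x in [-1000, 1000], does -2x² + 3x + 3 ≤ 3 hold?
The claim fails at x = 1:
x = 1: LHS = -2·1² + 3·1 + 3 = 4; 4 ≤ 3 — FAILS

Because a single integer refutes it, the statement is false.

Answer: False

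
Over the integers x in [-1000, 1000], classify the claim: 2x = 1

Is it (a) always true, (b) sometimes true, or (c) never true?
Track d = LHS − RHS over the integers in [-1000, 1000]. Equality would need d = 0, but d changes sign only between consecutive integers, jumping over 0:
x = 0: LHS = 2·0 = 0; 0 = 1 — FAILS  (d = -1)
x = 1: LHS = 2·1 = 2; 2 = 1 — FAILS  (d = 1)
Away from these crossings d keeps a constant sign, and checking every integer in [-1000, 1000] confirms d ≠ 0 throughout. Hence the two sides are never equal, so the claimed relation (=) fails for every integer in [-1000, 1000].

No integer in the range satisfies it.

Answer: Never true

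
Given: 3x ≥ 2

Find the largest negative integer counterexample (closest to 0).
Testing negative integers from -1 downward:
x = -1: LHS = 3·(-1) = -3; -3 ≥ 2 — FAILS  ← closest negative counterexample to 0

Answer: x = -1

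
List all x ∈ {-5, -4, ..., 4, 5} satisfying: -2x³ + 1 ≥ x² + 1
Holds for: {-5, -4, -3, -2, -1, 0}
Fails for: {1, 2, 3, 4, 5}

Answer: {-5, -4, -3, -2, -1, 0}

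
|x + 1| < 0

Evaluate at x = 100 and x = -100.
x = 100: LHS = |100 + 1| = |101| = 101; 101 < 0 — FAILS
x = -100: LHS = |(-100) + 1| = |-99| = 99; 99 < 0 — FAILS

Answer: No, fails for both x = 100 and x = -100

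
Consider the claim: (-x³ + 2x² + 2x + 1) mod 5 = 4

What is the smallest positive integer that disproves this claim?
Testing positive integers:
x = 1: LHS = (-1³ + 2·1² + 2·1 + 1) mod 5 = 4 mod 5 = 4; 4 = 4 — holds
x = 2: LHS = (-2³ + 2·2² + 2·2 + 1) mod 5 = 5 mod 5 = 0; 0 = 4 — FAILS  ← smallest positive counterexample

Answer: x = 2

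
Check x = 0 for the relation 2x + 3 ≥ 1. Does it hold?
x = 0: LHS = 2·0 + 3 = 3; 3 ≥ 1 — holds

The relation is satisfied at x = 0.

Answer: Yes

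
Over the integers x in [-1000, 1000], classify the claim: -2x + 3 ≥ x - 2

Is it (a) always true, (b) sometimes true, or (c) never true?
Holds at x = 0: LHS = -2·0 + 3 = 3, RHS = 0 - 2 = -2; 3 ≥ -2 — holds
Fails at x = 2: LHS = -2·2 + 3 = -1, RHS = 2 - 2 = 0; -1 ≥ 0 — FAILS
It is satisfied by some integers in the range but not all.

Answer: Sometimes true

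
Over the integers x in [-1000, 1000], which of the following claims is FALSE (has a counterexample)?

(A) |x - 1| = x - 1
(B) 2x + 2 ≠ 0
(A) x = 0: LHS = |0 - 1| = |-1| = 1, RHS = 0 - 1 = -1; 1 = -1 — FAILS
(B) x = -1: LHS = 2·(-1) + 2 = 0; 0 ≠ 0 — FAILS

Answer: Both A and B are false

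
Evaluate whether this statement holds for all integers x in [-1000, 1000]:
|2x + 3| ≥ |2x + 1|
The claim fails at x = -2:
x = -2: LHS = |2·(-2) + 3| = |-1| = 1, RHS = |2·(-2) + 1| = |-3| = 3; 1 ≥ 3 — FAILS

Because a single integer refutes it, the statement is false.

Answer: False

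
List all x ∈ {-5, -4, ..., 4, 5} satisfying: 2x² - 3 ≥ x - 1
Holds for: {-5, -4, -3, -2, -1, 2, 3, 4, 5}
Fails for: {0, 1}

Answer: {-5, -4, -3, -2, -1, 2, 3, 4, 5}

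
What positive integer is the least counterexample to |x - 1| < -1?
Testing positive integers:
x = 1: LHS = |1 - 1| = |0| = 0; 0 < -1 — FAILS  ← smallest positive counterexample

Answer: x = 1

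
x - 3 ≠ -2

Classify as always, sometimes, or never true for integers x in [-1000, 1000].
Holds at x = 0: LHS = 0 - 3 = -3; -3 ≠ -2 — holds
Fails at x = 1: LHS = 1 - 3 = -2; -2 ≠ -2 — FAILS
It is satisfied by some integers in the range but not all.

Answer: Sometimes true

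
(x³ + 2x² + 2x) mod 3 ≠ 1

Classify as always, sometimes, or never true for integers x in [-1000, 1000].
For a polynomial with integer coefficients, its value mod 3 depends only on x mod 3, so it suffices to check one representative of each residue class, x = 0, 1, 2:
x = 0: LHS = (0³ + 2·0² + 2·0) mod 3 = 0 mod 3 = 0; 0 ≠ 1 — holds
x = 1: LHS = (1³ + 2·1² + 2·1) mod 3 = 5 mod 3 = 2; 2 ≠ 1 — holds
x = 2: LHS = (2³ + 2·2² + 2·2) mod 3 = 20 mod 3 = 2; 2 ≠ 1 — holds
The relation holds in every residue class, so the relation holds for every integer in [-1000, 1000].

No counterexample exists.

Answer: Always true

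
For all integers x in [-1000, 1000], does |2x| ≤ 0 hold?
The claim fails at x = 1:
x = 1: LHS = |2·1| = |2| = 2; 2 ≤ 0 — FAILS

Because a single integer refutes it, the statement is false.

Answer: False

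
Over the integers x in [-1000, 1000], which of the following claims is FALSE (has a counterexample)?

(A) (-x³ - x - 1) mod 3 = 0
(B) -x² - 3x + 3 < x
(A) x = 0: LHS = (-0³ - 0 - 1) mod 3 = (-1) mod 3 = 2; 2 = 0 — FAILS
(B) x = 0: LHS = -0² - 3·0 + 3 = 3; 3 < 0 — FAILS

Answer: Both A and B are false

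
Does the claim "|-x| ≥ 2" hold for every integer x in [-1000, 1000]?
The claim fails at x = 0:
x = 0: LHS = |-0| = |0| = 0; 0 ≥ 2 — FAILS

Because a single integer refutes it, the statement is false.

Answer: False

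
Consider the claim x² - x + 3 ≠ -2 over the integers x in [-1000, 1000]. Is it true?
Over all integers in [-1000, 1000], LHS − RHS is always positive; it is smallest at x = 0, where it equals 5:
x = 0: LHS = 0² - 0 + 3 = 3; 3 ≠ -2 — holds
At the ends of the range:
x = -1000: LHS = (-1000)² - (-1000) + 3 = 1001003; 1001003 ≠ -2 — holds
x = 1000: LHS = 1000² - 1000 + 3 = 999003; 999003 ≠ -2 — holds
Hence LHS − RHS is never 0, i.e. the two sides are never equal, so the relation holds for every integer in [-1000, 1000].

No counterexample exists.

Answer: True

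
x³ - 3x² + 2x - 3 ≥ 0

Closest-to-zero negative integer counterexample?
Testing negative integers from -1 downward:
x = -1: LHS = (-1)³ - 3·(-1)² + 2·(-1) - 3 = -9; -9 ≥ 0 — FAILS  ← closest negative counterexample to 0

Answer: x = -1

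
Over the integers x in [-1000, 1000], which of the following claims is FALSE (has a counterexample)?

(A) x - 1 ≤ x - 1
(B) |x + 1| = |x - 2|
(A) Over all integers in [-1000, 1000], LHS − RHS is largest at x = 0, where it equals 0:
x = 0: LHS = 0 - 1 = -1, RHS = 0 - 1 = -1; -1 ≤ -1 — holds
At the ends of the range:
x = -1000: LHS = (-1000) - 1 = -1001, RHS = (-1000) - 1 = -1001; -1001 ≤ -1001 — holds
x = 1000: LHS = 1000 - 1 = 999, RHS = 1000 - 1 = 999; 999 ≤ 999 — holds
Hence LHS − RHS is never positive, i.e. LHS ≤ RHS throughout, so the relation holds for every integer in [-1000, 1000].

(B) x = 0: LHS = |0 + 1| = |1| = 1, RHS = |0 - 2| = |-2| = 2; 1 = 2 — FAILS

Only (B) has a counterexample.

Answer: B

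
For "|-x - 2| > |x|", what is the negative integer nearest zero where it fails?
Testing negative integers from -1 downward:
x = -1: LHS = |-(-1) - 2| = |-1| = 1, RHS = |-1| = 1; 1 > 1 — FAILS  ← closest negative counterexample to 0

Answer: x = -1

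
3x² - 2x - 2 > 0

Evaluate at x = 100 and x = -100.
x = 100: LHS = 3·100² - 2·100 - 2 = 29798; 29798 > 0 — holds
x = -100: LHS = 3·(-100)² - 2·(-100) - 2 = 30198; 30198 > 0 — holds

Answer: Yes, holds for both x = 100 and x = -100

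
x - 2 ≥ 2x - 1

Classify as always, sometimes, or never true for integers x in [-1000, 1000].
Holds at x = -1: LHS = (-1) - 2 = -3, RHS = 2·(-1) - 1 = -3; -3 ≥ -3 — holds
Fails at x = 0: LHS = 0 - 2 = -2, RHS = 2·0 - 1 = -1; -2 ≥ -1 — FAILS
It is satisfied by some integers in the range but not all.

Answer: Sometimes true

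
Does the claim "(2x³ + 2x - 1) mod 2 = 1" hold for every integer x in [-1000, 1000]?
For a polynomial with integer coefficients, its value mod 2 depends only on x mod 2, so it suffices to check one representative of each residue class, x = 0, 1:
x = 0: LHS = (2·0³ + 2·0 - 1) mod 2 = (-1) mod 2 = 1; 1 = 1 — holds
x = 1: LHS = (2·1³ + 2·1 - 1) mod 2 = 3 mod 2 = 1; 1 = 1 — holds
The relation holds in every residue class, so the relation holds for every integer in [-1000, 1000].

No counterexample exists.

Answer: True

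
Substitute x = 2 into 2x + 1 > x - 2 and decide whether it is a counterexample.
Substitute x = 2 into the relation:
x = 2: LHS = 2·2 + 1 = 5, RHS = 2 - 2 = 0; 5 > 0 — holds

The claim holds here, so x = 2 is not a counterexample. (A counterexample exists elsewhere, e.g. x = -3.)

Answer: No, x = 2 is not a counterexample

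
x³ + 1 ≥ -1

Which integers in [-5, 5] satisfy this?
Holds for: {-1, 0, 1, 2, 3, 4, 5}
Fails for: {-5, -4, -3, -2}

Answer: {-1, 0, 1, 2, 3, 4, 5}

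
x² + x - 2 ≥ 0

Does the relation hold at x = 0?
x = 0: LHS = 0² + 0 - 2 = -2; -2 ≥ 0 — FAILS

The relation fails at x = 0, so x = 0 is a counterexample.

Answer: No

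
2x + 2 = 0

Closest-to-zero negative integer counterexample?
Testing negative integers from -1 downward:
x = -1: LHS = 2·(-1) + 2 = 0; 0 = 0 — holds
x = -2: LHS = 2·(-2) + 2 = -2; -2 = 0 — FAILS  ← closest negative counterexample to 0

Answer: x = -2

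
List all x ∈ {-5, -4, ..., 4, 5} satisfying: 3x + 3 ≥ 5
Holds for: {1, 2, 3, 4, 5}
Fails for: {-5, -4, -3, -2, -1, 0}

Answer: {1, 2, 3, 4, 5}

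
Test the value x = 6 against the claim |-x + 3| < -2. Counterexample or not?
Substitute x = 6 into the relation:
x = 6: LHS = |-6 + 3| = |-3| = 3; 3 < -2 — FAILS

Since the claim fails at x = 6, this value is a counterexample.

Answer: Yes, x = 6 is a counterexample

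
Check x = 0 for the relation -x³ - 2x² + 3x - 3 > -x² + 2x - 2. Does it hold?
x = 0: LHS = -0³ - 2·0² + 3·0 - 3 = -3, RHS = -0² + 2·0 - 2 = -2; -3 > -2 — FAILS

The relation fails at x = 0, so x = 0 is a counterexample.

Answer: No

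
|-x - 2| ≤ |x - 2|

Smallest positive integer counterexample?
Testing positive integers:
x = 1: LHS = |-1 - 2| = |-3| = 3, RHS = |1 - 2| = |-1| = 1; 3 ≤ 1 — FAILS  ← smallest positive counterexample

Answer: x = 1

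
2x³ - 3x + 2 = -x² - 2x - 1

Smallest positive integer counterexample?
Testing positive integers:
x = 1: LHS = 2·1³ - 3·1 + 2 = 1, RHS = -1² - 2·1 - 1 = -4; 1 = -4 — FAILS  ← smallest positive counterexample

Answer: x = 1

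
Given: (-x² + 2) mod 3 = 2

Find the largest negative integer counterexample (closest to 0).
Testing negative integers from -1 downward:
x = -1: LHS = (-(-1)² + 2) mod 3 = 1 mod 3 = 1; 1 = 2 — FAILS  ← closest negative counterexample to 0

Answer: x = -1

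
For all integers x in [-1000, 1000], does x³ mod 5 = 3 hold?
The claim fails at x = 0:
x = 0: LHS = (0³) mod 5 = 0 mod 5 = 0; 0 = 3 — FAILS

Because a single integer refutes it, the statement is false.

Answer: False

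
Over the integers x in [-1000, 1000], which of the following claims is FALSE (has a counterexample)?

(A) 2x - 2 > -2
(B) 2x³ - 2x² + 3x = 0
(A) x = 0: LHS = 2·0 - 2 = -2; -2 > -2 — FAILS
(B) x = 1: LHS = 2·1³ - 2·1² + 3·1 = 3; 3 = 0 — FAILS

Answer: Both A and B are false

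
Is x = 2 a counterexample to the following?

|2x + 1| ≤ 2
Substitute x = 2 into the relation:
x = 2: LHS = |2·2 + 1| = |5| = 5; 5 ≤ 2 — FAILS

Since the claim fails at x = 2, this value is a counterexample.

Answer: Yes, x = 2 is a counterexample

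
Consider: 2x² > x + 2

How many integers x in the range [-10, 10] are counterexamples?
Counterexamples in [-10, 10]: {0, 1}.

Counting them gives 2 values.

Answer: 2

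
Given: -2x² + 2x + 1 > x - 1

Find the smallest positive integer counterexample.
Testing positive integers:
x = 1: LHS = -2·1² + 2·1 + 1 = 1, RHS = 1 - 1 = 0; 1 > 0 — holds
x = 2: LHS = -2·2² + 2·2 + 1 = -3, RHS = 2 - 1 = 1; -3 > 1 — FAILS  ← smallest positive counterexample

Answer: x = 2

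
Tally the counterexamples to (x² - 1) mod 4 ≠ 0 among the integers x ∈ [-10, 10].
Counterexamples in [-10, 10]: {-9, -7, -5, -3, -1, 1, 3, 5, 7, 9}.

Counting them gives 10 values.

Answer: 10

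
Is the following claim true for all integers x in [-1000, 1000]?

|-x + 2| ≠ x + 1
Track d = LHS − RHS over the integers in [-1000, 1000]. Equality would need d = 0, but d changes sign only between consecutive integers, jumping over 0:
x = 0: LHS = |-0 + 2| = |2| = 2, RHS = 0 + 1 = 1; 2 ≠ 1 — holds  (d = 1)
x = 1: LHS = |-1 + 2| = |1| = 1, RHS = 1 + 1 = 2; 1 ≠ 2 — holds  (d = -1)
Away from these crossings d keeps a constant sign, and checking every integer in [-1000, 1000] confirms d ≠ 0 throughout. Hence the two sides are never equal, so the relation holds for every integer in [-1000, 1000].

No counterexample exists.

Answer: True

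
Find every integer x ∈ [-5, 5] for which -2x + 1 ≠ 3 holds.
Holds for: {-5, -4, -3, -2, 0, 1, 2, 3, 4, 5}
Fails for: {-1}

Answer: {-5, -4, -3, -2, 0, 1, 2, 3, 4, 5}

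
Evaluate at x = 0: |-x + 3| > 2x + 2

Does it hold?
x = 0: LHS = |-0 + 3| = |3| = 3, RHS = 2·0 + 2 = 2; 3 > 2 — holds

The relation is satisfied at x = 0.

Answer: Yes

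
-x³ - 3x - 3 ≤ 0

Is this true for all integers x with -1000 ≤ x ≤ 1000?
The claim fails at x = -1:
x = -1: LHS = -(-1)³ - 3·(-1) - 3 = 1; 1 ≤ 0 — FAILS

Because a single integer refutes it, the statement is false.

Answer: False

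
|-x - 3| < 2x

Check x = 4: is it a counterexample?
Substitute x = 4 into the relation:
x = 4: LHS = |-4 - 3| = |-7| = 7, RHS = 2·4 = 8; 7 < 8 — holds

The claim holds here, so x = 4 is not a counterexample. (A counterexample exists elsewhere, e.g. x = 0.)

Answer: No, x = 4 is not a counterexample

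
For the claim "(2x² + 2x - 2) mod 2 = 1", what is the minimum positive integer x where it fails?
Testing positive integers:
x = 1: LHS = (2·1² + 2·1 - 2) mod 2 = 2 mod 2 = 0; 0 = 1 — FAILS  ← smallest positive counterexample

Answer: x = 1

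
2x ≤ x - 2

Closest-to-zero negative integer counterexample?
Testing negative integers from -1 downward:
x = -1: LHS = 2·(-1) = -2, RHS = (-1) - 2 = -3; -2 ≤ -3 — FAILS  ← closest negative counterexample to 0

Answer: x = -1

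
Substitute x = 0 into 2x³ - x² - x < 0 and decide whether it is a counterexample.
Substitute x = 0 into the relation:
x = 0: LHS = 2·0³ - 0² - 0 = 0; 0 < 0 — FAILS

Since the claim fails at x = 0, this value is a counterexample.

Answer: Yes, x = 0 is a counterexample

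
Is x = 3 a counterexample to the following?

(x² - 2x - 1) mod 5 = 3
Substitute x = 3 into the relation:
x = 3: LHS = (3² - 2·3 - 1) mod 5 = 2 mod 5 = 2; 2 = 3 — FAILS

Since the claim fails at x = 3, this value is a counterexample.

Answer: Yes, x = 3 is a counterexample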